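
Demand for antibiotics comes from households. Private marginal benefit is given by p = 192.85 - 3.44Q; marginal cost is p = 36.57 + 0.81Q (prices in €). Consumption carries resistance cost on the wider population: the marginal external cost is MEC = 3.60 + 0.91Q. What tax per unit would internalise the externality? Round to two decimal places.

tax = €30.53 per unit

Social marginal benefit = demand − MEC = 189.25 - 4.35Q.
Set SMB = MC: 189.25 - 4.35Q = 36.57 + 0.81Q → Q* = 29.5891.
The Pigouvian tax equals MEC at Q*: 3.60 + 0.91×29.5891 = 30.5261.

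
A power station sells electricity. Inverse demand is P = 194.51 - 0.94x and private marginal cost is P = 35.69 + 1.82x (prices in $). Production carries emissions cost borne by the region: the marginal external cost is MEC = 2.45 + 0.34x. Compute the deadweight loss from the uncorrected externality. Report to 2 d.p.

DWL = $78.17

Market equilibrium (private): 35.69 + 1.82x = 194.51 - 0.94x → x_m = 57.5435.
Social marginal cost = private MC + MEC = 38.14 + 2.16x.
Set SMC = demand: 38.14 + 2.16x = 194.51 - 0.94x → x* = 50.4419.
Height of the DWL triangle at x_m is SMC(x_m) − demand(x_m) = MEC(x_m) = 22.0148.
DWL = ½ × 7.1016 × 22.0148 = 78.1702.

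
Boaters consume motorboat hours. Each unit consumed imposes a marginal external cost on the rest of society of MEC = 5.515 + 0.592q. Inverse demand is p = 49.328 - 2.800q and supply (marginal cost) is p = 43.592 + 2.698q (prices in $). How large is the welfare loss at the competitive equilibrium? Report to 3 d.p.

DWL = $3.088

Market equilibrium (private): 43.592 + 2.698q = 49.328 - 2.800q → q_m = 1.0433.
Social marginal benefit = demand − MEC = 43.813 - 3.392q.
Set SMB = MC: 43.813 - 3.392q = 43.592 + 2.698q → q* = 0.0363.
Between q* and q_m the wedge MC − SMB runs linearly from 0 to MEC(q_m), so the loss is a triangle.
DWL = ½ × 1.0070 × 6.1326 = 3.0878.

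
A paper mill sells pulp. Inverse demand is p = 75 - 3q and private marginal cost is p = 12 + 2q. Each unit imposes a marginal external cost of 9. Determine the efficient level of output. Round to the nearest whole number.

q* = 11

Social marginal cost = private MC + MEC = 21 + 2q.
Set SMC = demand: 21 + 2q = 75 - 3q → q* = 10.8000.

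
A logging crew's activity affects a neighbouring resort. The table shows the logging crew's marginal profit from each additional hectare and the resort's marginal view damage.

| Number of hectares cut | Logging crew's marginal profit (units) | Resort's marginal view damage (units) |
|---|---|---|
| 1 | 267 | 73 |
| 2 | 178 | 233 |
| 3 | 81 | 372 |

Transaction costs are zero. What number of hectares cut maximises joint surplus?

1

Bargaining reaches the level where marginal profit last exceeds marginal view damage.
That holds through level 1 (267 ≥ 73) but not at 2 (178 < 233).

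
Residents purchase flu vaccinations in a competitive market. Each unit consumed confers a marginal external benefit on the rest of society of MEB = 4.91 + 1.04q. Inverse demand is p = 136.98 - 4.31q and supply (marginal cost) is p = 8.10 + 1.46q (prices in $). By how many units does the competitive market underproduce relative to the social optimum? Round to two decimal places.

5.95 units

Market equilibrium (private): 8.10 + 1.46q = 136.98 - 4.31q → q_m = 22.3362.
Social marginal benefit = demand + MEB = 141.89 - 3.27q.
Set SMB = MC: 141.89 - 3.27q = 8.10 + 1.46q → q* = 28.2854.
Gap = |22.3362 − 28.2854| = 5.9492.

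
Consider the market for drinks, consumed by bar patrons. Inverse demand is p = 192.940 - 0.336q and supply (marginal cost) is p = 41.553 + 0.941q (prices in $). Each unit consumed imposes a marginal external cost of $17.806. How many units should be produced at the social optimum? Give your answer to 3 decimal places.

q* = 104.605

Social marginal benefit = demand − MEC = 175.134 - 0.336q.
Set SMB = MC: 175.134 - 0.336q = 41.553 + 0.941q → q* = 104.6053.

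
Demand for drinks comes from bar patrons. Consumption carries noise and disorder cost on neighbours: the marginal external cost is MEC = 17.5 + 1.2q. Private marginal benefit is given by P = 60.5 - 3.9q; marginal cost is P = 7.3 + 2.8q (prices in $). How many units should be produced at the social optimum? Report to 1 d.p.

q* = 4.5

Social marginal benefit = demand − MEC = 43.0 - 5.1q.
Set SMB = MC: 43.0 - 5.1q = 7.3 + 2.8q → q* = 4.5190.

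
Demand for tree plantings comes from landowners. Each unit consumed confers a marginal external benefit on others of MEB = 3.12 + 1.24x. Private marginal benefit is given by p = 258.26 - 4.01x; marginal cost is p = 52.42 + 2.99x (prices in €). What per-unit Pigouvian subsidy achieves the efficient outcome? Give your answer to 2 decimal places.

subsidy = €48.10 per unit

Social marginal benefit = demand + MEB = 261.38 - 2.77x.
Set SMB = MC: 261.38 - 2.77x = 52.42 + 2.99x → x* = 36.2778.
The Pigouvian subsidy equals MEB at x*: 3.12 + 1.24×36.2778 = 48.1045.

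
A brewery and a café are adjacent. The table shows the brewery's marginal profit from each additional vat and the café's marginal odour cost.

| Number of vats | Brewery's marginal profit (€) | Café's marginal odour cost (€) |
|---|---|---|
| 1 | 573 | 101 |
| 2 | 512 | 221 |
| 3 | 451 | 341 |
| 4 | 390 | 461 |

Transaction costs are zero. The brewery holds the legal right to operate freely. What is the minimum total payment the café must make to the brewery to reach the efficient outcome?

Left alone the brewery would choose level 4 (marginal profit stays positive).
Efficient level: k* = 3 (marginal profit ≥ marginal odour cost through 3).
The café must at least cover the brewery's forgone profit from cutting 4→3: 390 = 390.

€390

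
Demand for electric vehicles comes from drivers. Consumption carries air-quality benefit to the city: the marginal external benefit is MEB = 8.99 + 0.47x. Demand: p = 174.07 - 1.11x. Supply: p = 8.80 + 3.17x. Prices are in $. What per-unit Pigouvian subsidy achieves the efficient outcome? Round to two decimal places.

Social marginal benefit = demand + MEB = 183.06 - 0.64x.
Set SMB = MC: 183.06 - 0.64x = 8.80 + 3.17x → x* = 45.7375.
The Pigouvian subsidy equals MEB at x*: 8.99 + 0.47×45.7375 = 30.4866.

subsidy = $30.49 per unit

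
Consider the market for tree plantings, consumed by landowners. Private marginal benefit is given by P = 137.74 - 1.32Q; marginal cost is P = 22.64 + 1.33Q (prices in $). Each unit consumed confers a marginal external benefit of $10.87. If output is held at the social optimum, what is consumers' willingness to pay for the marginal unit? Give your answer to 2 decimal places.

Social marginal benefit = demand + MEB = 148.61 - 1.32Q.
Set SMB = MC: 148.61 - 1.32Q = 22.64 + 1.33Q → Q* = 47.5358.
Consumer price on the demand curve at Q*: 137.74 − 1.32×47.5358 = 74.9927.

P = $74.99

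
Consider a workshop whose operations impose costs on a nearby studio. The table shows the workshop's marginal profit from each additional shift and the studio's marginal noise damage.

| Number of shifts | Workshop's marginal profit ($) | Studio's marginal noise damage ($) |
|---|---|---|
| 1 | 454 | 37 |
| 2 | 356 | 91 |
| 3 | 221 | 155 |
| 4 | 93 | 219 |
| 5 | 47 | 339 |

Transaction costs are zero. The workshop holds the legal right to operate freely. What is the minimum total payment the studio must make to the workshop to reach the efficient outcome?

Left alone the workshop would choose level 5 (marginal profit stays positive).
Efficient level: k* = 3 (marginal profit ≥ marginal noise damage through 3).
The studio must at least cover the workshop's forgone profit from cutting 5→3: 93 + 47 = 140.

$140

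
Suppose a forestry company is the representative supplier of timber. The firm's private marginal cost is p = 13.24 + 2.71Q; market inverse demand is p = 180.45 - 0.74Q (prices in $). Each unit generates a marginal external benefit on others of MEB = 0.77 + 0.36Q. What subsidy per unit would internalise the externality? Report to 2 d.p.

Social marginal cost = private MC − MEB = 12.47 + 2.35Q.
Set SMC = demand: 12.47 + 2.35Q = 180.45 - 0.74Q → Q* = 54.3625.
The Pigouvian subsidy equals MEB at Q*: 0.77 + 0.36×54.3625 = 20.3405.

subsidy = $20.34 per unit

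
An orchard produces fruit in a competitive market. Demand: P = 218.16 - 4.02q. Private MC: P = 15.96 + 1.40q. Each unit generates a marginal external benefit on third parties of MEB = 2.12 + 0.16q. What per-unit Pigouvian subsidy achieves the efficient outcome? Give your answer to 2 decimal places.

subsidy = 8.34 per unit

Social marginal cost = private MC − MEB = 13.84 + 1.24q.
Set SMC = demand: 13.84 + 1.24q = 218.16 - 4.02q → q* = 38.8441.
The Pigouvian subsidy equals MEB at q*: 2.12 + 0.16×38.8441 = 8.3351.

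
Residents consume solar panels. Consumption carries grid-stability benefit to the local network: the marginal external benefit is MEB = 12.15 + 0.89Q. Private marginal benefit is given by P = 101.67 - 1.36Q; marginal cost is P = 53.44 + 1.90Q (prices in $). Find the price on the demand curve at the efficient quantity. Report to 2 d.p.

Social marginal benefit = demand + MEB = 113.82 - 0.47Q.
Set SMB = MC: 113.82 - 0.47Q = 53.44 + 1.90Q → Q* = 25.4768.
Consumer price on the demand curve at Q*: 101.67 − 1.36×25.4768 = 67.0216.

P = $67.02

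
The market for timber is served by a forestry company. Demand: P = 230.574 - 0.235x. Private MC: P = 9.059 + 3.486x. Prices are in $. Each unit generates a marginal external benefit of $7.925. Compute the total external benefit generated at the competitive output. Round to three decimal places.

$471.783

Market equilibrium (private): 9.059 + 3.486x = 230.574 - 0.235x → x_m = 59.5310.
Total external benefit = MEB × x_m = 7.925 × 59.5310 = 471.7832.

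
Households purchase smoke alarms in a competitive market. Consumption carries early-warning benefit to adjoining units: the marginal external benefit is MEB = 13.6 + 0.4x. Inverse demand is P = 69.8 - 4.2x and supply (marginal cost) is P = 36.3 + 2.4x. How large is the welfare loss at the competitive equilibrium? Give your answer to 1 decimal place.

Market equilibrium (private): 36.3 + 2.4x = 69.8 - 4.2x → x_m = 5.0758.
Social marginal benefit = demand + MEB = 83.4 - 3.8x.
Set SMB = MC: 83.4 - 3.8x = 36.3 + 2.4x → x* = 7.5968.
Between x* and x_m the wedge SMB − MC runs linearly from 0 to MEB(x_m), so the loss is a triangle.
DWL = ½ × 2.5210 × 15.6303 = 19.7020.

DWL = 19.7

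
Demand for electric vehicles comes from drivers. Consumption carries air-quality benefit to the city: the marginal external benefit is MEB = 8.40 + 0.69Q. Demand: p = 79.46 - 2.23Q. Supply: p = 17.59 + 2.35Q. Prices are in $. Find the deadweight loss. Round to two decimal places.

Market equilibrium (private): 17.59 + 2.35Q = 79.46 - 2.23Q → Q_m = 13.5087.
Social marginal benefit = demand + MEB = 87.86 - 1.54Q.
Set SMB = MC: 87.86 - 1.54Q = 17.59 + 2.35Q → Q* = 18.0643.
Between Q* and Q_m the wedge SMB − MC runs linearly from 0 to MEB(Q_m), so the loss is a triangle.
DWL = ½ × 4.5556 × 17.7210 = 40.3649.

DWL = $40.36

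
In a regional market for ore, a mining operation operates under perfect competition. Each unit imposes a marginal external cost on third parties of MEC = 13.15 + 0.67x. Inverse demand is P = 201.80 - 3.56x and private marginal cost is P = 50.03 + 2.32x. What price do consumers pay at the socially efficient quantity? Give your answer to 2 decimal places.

Social marginal cost = private MC + MEC = 63.18 + 2.99x.
Set SMC = demand: 63.18 + 2.99x = 201.80 - 3.56x → x* = 21.1634.
Consumer price on the demand curve at x*: 201.80 − 3.56×21.1634 = 126.4583.

P = 126.46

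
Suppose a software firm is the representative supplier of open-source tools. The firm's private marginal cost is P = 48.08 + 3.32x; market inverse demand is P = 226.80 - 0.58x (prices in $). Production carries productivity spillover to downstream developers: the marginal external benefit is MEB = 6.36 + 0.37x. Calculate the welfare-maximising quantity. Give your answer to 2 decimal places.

Social marginal cost = private MC − MEB = 41.72 + 2.95x.
Set SMC = demand: 41.72 + 2.95x = 226.80 - 0.58x → x* = 52.4306.

x* = 52.43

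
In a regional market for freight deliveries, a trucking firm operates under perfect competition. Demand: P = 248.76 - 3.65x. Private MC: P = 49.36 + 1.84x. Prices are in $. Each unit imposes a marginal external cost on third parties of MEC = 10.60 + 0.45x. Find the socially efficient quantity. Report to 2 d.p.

x* = 31.78

Social marginal cost = private MC + MEC = 59.96 + 2.29x.
Set SMC = demand: 59.96 + 2.29x = 248.76 - 3.65x → x* = 31.7845.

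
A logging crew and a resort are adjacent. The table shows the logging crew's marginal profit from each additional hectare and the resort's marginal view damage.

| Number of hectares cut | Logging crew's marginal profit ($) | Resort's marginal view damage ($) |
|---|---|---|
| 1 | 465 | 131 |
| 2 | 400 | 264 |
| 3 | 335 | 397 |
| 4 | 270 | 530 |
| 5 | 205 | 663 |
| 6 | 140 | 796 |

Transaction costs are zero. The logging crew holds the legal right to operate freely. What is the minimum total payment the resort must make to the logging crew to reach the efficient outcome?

$950

Left alone the logging crew would choose level 6 (marginal profit stays positive).
Efficient level: k* = 2 (marginal profit ≥ marginal view damage through 2).
The resort must at least cover the logging crew's forgone profit from cutting 6→2: 335 + 270 + 205 + 140 = 950.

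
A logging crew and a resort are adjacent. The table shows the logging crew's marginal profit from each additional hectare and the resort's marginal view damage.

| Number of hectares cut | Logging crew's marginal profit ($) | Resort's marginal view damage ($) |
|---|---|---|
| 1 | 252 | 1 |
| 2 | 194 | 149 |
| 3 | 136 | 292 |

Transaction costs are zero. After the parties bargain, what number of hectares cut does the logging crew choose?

Bargaining reaches the level where marginal profit last exceeds marginal view damage.
That holds through level 2 (194 ≥ 149) but not at 3 (136 < 292).

2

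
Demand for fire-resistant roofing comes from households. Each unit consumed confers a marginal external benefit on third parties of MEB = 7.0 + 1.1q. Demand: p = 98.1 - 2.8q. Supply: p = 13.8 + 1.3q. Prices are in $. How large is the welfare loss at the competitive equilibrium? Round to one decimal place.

DWL = $146.2

Market equilibrium (private): 13.8 + 1.3q = 98.1 - 2.8q → q_m = 20.5610.
Social marginal benefit = demand + MEB = 105.1 - 1.7q.
Set SMB = MC: 105.1 - 1.7q = 13.8 + 1.3q → q* = 30.4333.
Height of the DWL triangle at q_m is SMB(q_m) − MC(q_m) = MEB(q_m) = 29.6171.
DWL = ½ × 9.8723 × 29.6171 = 146.1944.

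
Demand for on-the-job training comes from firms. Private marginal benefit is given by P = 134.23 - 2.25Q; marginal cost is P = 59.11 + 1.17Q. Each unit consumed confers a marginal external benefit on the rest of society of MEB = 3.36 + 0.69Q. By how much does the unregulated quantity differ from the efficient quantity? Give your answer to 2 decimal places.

6.78 units

Market equilibrium (private): 59.11 + 1.17Q = 134.23 - 2.25Q → Q_m = 21.9649.
Social marginal benefit = demand + MEB = 137.59 - 1.56Q.
Set SMB = MC: 137.59 - 1.56Q = 59.11 + 1.17Q → Q* = 28.7473.
Gap = |21.9649 − 28.7473| = 6.7824.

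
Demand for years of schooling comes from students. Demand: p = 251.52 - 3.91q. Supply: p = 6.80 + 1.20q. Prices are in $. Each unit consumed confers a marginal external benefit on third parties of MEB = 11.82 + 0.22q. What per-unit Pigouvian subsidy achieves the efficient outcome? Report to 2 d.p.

Social marginal benefit = demand + MEB = 263.34 - 3.69q.
Set SMB = MC: 263.34 - 3.69q = 6.80 + 1.20q → q* = 52.4622.
The Pigouvian subsidy equals MEB at q*: 11.82 + 0.22×52.4622 = 23.3617.

subsidy = $23.36 per unit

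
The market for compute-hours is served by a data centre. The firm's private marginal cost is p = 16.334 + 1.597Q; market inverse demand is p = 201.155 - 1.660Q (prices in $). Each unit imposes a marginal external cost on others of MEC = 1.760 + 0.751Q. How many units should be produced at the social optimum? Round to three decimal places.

Q* = 45.674

Social marginal cost = private MC + MEC = 18.094 + 2.348Q.
Set SMC = demand: 18.094 + 2.348Q = 201.155 - 1.660Q → Q* = 45.6739.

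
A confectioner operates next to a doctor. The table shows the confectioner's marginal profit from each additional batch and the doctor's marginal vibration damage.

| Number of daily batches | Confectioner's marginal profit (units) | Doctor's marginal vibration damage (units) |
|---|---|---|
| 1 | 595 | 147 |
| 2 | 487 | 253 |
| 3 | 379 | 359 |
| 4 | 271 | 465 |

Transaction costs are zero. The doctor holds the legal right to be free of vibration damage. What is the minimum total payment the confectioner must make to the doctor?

Efficient level: marginal profit ≥ marginal vibration damage through level 3, so k* = 3.
With the doctor holding the right, the confectioner must at least compensate total damage at k*: 147 + 253 + 359 = 759.

759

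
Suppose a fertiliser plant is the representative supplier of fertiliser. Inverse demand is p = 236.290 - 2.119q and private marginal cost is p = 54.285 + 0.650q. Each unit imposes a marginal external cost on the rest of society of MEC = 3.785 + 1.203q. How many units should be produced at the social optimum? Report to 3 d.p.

Social marginal cost = private MC + MEC = 58.070 + 1.853q.
Set SMC = demand: 58.070 + 1.853q = 236.290 - 2.119q → q* = 44.8691.

q* = 44.869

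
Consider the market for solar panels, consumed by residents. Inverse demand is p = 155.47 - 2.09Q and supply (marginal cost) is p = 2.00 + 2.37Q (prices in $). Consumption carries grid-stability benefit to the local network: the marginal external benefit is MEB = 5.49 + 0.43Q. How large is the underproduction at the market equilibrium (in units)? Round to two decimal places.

Market equilibrium (private): 2.00 + 2.37Q = 155.47 - 2.09Q → Q_m = 34.4103.
Social marginal benefit = demand + MEB = 160.96 - 1.66Q.
Set SMB = MC: 160.96 - 1.66Q = 2.00 + 2.37Q → Q* = 39.4442.
Gap = |34.4103 − 39.4442| = 5.0339.

5.03 units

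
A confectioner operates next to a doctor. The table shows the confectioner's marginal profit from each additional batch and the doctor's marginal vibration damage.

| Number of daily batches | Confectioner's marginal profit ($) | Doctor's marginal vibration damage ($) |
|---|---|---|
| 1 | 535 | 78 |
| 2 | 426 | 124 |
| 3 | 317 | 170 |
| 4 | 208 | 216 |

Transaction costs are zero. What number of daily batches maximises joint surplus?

Bargaining reaches the level where marginal profit last exceeds marginal vibration damage.
That holds through level 3 (317 ≥ 170) but not at 4 (208 < 216).

3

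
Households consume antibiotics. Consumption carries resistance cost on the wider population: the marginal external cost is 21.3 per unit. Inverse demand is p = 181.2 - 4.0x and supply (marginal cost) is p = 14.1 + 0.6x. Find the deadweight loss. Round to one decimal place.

Market equilibrium (private): 14.1 + 0.6x = 181.2 - 4.0x → x_m = 36.3261.
Social marginal benefit = demand − MEC = 159.9 - 4.0x.
Set SMB = MC: 159.9 - 4.0x = 14.1 + 0.6x → x* = 31.6957.
The welfare-loss triangle has base |x_m − x*| and height MEC(x_m) (the vertical gap between SMB and MC is zero at x* and MEC at x_m).
DWL = ½ × 4.6304 × 21.3000 = 49.3138.

DWL = 49.3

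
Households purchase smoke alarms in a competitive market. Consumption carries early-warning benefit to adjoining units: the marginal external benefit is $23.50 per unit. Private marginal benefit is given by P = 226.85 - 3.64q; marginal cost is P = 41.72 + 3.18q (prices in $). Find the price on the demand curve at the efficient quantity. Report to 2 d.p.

P = $115.50

Social marginal benefit = demand + MEB = 250.35 - 3.64q.
Set SMB = MC: 250.35 - 3.64q = 41.72 + 3.18q → q* = 30.5909.
Consumer price on the demand curve at q*: 226.85 − 3.64×30.5909 = 115.4991.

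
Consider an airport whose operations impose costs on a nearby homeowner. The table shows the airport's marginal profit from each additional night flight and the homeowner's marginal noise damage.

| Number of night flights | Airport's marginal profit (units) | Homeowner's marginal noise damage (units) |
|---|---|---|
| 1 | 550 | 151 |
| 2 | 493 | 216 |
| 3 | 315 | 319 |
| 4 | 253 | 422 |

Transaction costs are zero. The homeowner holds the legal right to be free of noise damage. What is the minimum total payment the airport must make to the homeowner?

367

Efficient level: marginal profit ≥ marginal noise damage through level 2, so k* = 2.
With the homeowner holding the right, the airport must at least compensate total damage at k*: 151 + 216 = 367.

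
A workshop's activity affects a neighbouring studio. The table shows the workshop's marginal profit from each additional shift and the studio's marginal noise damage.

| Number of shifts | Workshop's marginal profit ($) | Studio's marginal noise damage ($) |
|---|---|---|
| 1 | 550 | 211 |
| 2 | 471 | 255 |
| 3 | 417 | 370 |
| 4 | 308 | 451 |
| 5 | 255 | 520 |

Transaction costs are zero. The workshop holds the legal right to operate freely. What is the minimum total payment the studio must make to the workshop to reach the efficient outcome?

$563

Left alone the workshop would choose level 5 (marginal profit stays positive).
Efficient level: k* = 3 (marginal profit ≥ marginal noise damage through 3).
The studio must at least cover the workshop's forgone profit from cutting 5→3: 308 + 255 = 563.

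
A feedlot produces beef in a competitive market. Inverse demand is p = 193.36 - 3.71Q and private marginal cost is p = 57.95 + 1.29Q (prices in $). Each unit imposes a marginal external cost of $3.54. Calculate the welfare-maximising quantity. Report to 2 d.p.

Q* = 26.37

Social marginal cost = private MC + MEC = 61.49 + 1.29Q.
Set SMC = demand: 61.49 + 1.29Q = 193.36 - 3.71Q → Q* = 26.3740.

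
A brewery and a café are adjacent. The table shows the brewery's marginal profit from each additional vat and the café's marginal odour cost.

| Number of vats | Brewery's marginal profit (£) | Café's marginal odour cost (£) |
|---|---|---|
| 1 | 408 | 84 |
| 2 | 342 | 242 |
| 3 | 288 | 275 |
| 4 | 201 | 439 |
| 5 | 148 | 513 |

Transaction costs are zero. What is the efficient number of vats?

3

Bargaining reaches the level where marginal profit last exceeds marginal odour cost.
That holds through level 3 (288 ≥ 275) but not at 4 (201 < 439).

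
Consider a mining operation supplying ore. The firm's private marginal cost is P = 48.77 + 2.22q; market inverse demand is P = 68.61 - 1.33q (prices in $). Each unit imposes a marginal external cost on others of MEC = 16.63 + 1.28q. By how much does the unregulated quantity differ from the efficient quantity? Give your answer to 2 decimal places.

4.92 units

Market equilibrium (private): 48.77 + 2.22q = 68.61 - 1.33q → q_m = 5.5887.
Social marginal cost = private MC + MEC = 65.40 + 3.50q.
Set SMC = demand: 65.40 + 3.50q = 68.61 - 1.33q → q* = 0.6646.
Gap = |5.5887 − 0.6646| = 4.9241.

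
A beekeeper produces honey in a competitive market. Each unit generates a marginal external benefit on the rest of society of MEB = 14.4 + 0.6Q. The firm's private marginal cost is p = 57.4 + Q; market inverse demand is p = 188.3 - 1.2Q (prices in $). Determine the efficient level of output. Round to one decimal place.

Q* = 90.8

Social marginal cost = private MC − MEB = 43.0 + 0.4Q.
Set SMC = demand: 43.0 + 0.4Q = 188.3 - 1.2Q → Q* = 90.8125.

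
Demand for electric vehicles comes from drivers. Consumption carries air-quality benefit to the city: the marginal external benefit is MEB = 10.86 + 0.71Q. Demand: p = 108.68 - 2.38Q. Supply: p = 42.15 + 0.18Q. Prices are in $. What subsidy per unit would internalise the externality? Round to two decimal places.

Social marginal benefit = demand + MEB = 119.54 - 1.67Q.
Set SMB = MC: 119.54 - 1.67Q = 42.15 + 0.18Q → Q* = 41.8324.
The Pigouvian subsidy equals MEB at Q*: 10.86 + 0.71×41.8324 = 40.5610.

subsidy = $40.56 per unit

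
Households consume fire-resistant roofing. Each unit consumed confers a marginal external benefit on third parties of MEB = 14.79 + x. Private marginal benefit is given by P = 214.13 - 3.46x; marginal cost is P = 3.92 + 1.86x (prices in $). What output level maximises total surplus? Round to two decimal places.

x* = 52.08

Social marginal benefit = demand + MEB = 228.92 - 2.46x.
Set SMB = MC: 228.92 - 2.46x = 3.92 + 1.86x → x* = 52.0833.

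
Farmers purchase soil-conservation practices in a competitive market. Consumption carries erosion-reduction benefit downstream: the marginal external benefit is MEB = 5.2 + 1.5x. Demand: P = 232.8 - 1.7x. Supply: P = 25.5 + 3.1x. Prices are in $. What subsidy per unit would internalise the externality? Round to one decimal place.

Social marginal benefit = demand + MEB = 238.0 - 0.2x.
Set SMB = MC: 238.0 - 0.2x = 25.5 + 3.1x → x* = 64.3939.
The Pigouvian subsidy equals MEB at x*: 5.2 + 1.5×64.3939 = 101.7909.

subsidy = $101.8 per unit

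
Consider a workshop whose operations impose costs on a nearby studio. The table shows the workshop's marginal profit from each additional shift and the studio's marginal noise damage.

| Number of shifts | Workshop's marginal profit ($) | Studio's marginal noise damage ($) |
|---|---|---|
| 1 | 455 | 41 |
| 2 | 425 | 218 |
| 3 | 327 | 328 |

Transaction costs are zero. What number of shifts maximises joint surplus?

2

Bargaining reaches the level where marginal profit last exceeds marginal noise damage.
That holds through level 2 (425 ≥ 218) but not at 3 (327 < 328).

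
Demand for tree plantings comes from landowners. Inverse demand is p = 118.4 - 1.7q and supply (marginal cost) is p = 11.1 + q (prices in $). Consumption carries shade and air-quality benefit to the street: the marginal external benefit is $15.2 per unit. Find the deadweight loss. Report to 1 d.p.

DWL = $42.8

Market equilibrium (private): 11.1 + q = 118.4 - 1.7q → q_m = 39.7407.
Social marginal benefit = demand + MEB = 133.6 - 1.7q.
Set SMB = MC: 133.6 - 1.7q = 11.1 + q → q* = 45.3704.
Between q* and q_m the wedge SMB − MC runs linearly from 0 to MEB(q_m), so the loss is a triangle.
DWL = ½ × 5.6297 × 15.2000 = 42.7857.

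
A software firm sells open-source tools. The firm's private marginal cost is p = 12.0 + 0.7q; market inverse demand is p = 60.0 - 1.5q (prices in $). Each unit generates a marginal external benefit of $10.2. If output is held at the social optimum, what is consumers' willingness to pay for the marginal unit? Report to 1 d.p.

P = $20.3

Social marginal cost = private MC − MEB = 1.8 + 0.7q.
Set SMC = demand: 1.8 + 0.7q = 60.0 - 1.5q → q* = 26.4545.
Consumer price on the demand curve at q*: 60.0 − 1.5×26.4545 = 20.3183.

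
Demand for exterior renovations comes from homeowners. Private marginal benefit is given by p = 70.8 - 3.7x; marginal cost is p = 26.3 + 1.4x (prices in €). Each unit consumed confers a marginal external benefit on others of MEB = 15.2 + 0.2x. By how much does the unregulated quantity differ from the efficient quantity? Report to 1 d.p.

3.5 units

Market equilibrium (private): 26.3 + 1.4x = 70.8 - 3.7x → x_m = 8.7255.
Social marginal benefit = demand + MEB = 86.0 - 3.5x.
Set SMB = MC: 86.0 - 3.5x = 26.3 + 1.4x → x* = 12.1837.
Gap = |8.7255 − 12.1837| = 3.4582.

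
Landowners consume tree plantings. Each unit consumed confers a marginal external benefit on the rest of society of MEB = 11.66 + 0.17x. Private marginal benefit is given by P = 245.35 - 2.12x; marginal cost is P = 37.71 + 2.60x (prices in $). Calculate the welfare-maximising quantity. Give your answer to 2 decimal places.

x* = 48.20

Social marginal benefit = demand + MEB = 257.01 - 1.95x.
Set SMB = MC: 257.01 - 1.95x = 37.71 + 2.60x → x* = 48.1978.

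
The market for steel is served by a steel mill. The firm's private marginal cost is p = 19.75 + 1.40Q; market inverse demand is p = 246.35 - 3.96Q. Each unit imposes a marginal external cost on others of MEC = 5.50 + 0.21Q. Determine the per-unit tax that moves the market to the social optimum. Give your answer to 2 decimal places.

Social marginal cost = private MC + MEC = 25.25 + 1.61Q.
Set SMC = demand: 25.25 + 1.61Q = 246.35 - 3.96Q → Q* = 39.6948.
The Pigouvian tax equals MEC at Q*: 5.50 + 0.21×39.6948 = 13.8359.

tax = 13.84 per unit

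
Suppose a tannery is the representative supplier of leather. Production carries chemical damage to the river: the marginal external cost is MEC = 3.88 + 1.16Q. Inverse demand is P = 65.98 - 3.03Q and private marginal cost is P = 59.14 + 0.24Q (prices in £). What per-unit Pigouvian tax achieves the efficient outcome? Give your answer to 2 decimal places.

Social marginal cost = private MC + MEC = 63.02 + 1.40Q.
Set SMC = demand: 63.02 + 1.40Q = 65.98 - 3.03Q → Q* = 0.6682.
The Pigouvian tax equals MEC at Q*: 3.88 + 1.16×0.6682 = 4.6551.

tax = £4.66 per unit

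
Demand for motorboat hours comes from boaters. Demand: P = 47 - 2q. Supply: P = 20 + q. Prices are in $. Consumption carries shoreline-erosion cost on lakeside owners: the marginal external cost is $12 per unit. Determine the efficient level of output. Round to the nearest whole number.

q* = 5

Social marginal benefit = demand − MEC = 35 - 2q.
Set SMB = MC: 35 - 2q = 20 + q → q* = 5.0000.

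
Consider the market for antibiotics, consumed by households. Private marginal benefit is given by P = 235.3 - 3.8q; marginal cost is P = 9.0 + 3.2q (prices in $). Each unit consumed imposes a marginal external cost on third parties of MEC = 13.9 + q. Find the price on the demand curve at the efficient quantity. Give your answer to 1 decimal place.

P = $134.4

Social marginal benefit = demand − MEC = 221.4 - 4.8q.
Set SMB = MC: 221.4 - 4.8q = 9.0 + 3.2q → q* = 26.5500.
Consumer price on the demand curve at q*: 235.3 − 3.8×26.5500 = 134.4100.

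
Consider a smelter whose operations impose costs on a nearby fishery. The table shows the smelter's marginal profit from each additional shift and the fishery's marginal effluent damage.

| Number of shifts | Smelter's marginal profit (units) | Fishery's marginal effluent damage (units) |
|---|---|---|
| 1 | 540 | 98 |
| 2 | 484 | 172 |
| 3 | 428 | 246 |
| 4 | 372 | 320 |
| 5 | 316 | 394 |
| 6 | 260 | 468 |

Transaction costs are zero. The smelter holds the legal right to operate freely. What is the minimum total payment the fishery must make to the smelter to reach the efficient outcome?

Left alone the smelter would choose level 6 (marginal profit stays positive).
Efficient level: k* = 4 (marginal profit ≥ marginal effluent damage through 4).
The fishery must at least cover the smelter's forgone profit from cutting 6→4: 316 + 260 = 576.

576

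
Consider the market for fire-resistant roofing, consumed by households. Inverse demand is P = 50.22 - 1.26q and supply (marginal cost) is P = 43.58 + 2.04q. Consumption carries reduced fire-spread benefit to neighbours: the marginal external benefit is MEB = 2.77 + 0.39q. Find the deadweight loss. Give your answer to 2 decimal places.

Market equilibrium (private): 43.58 + 2.04q = 50.22 - 1.26q → q_m = 2.0121.
Social marginal benefit = demand + MEB = 52.99 - 0.87q.
Set SMB = MC: 52.99 - 0.87q = 43.58 + 2.04q → q* = 3.2337.
The loss is the area between SMB and MC from q* to q_m; with linear curves that's a triangle of height MEB(q_m).
DWL = ½ × 1.2216 × 3.5547 = 2.1712.

DWL = 2.17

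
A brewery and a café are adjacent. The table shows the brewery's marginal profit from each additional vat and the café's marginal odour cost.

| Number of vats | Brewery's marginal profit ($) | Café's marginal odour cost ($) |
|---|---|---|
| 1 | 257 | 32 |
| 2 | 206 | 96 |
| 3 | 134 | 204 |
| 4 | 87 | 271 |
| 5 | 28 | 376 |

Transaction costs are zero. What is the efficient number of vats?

2

Bargaining reaches the level where marginal profit last exceeds marginal odour cost.
That holds through level 2 (206 ≥ 96) but not at 3 (134 < 204).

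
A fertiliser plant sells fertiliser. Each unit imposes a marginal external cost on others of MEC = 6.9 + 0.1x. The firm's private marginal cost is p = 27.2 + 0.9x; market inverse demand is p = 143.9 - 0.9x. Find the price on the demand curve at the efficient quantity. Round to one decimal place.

P = 91.9

Social marginal cost = private MC + MEC = 34.1 + x.
Set SMC = demand: 34.1 + x = 143.9 - 0.9x → x* = 57.7895.
Consumer price on the demand curve at x*: 143.9 − 0.9×57.7895 = 91.8895.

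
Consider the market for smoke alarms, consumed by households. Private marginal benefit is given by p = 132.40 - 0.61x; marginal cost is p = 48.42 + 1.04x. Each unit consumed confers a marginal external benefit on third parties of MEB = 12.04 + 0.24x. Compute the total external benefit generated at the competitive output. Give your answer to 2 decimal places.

923.66

Market equilibrium (private): 48.42 + 1.04x = 132.40 - 0.61x → x_m = 50.8970.
Total external benefit = ∫₀^{x_m} (12.04 + 0.24x) dx = 12.04×50.8970 + ½×0.24×50.8970² = 923.6604.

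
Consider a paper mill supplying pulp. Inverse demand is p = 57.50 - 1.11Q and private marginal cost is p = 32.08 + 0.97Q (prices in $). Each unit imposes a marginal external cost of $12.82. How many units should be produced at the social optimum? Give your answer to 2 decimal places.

Social marginal cost = private MC + MEC = 44.90 + 0.97Q.
Set SMC = demand: 44.90 + 0.97Q = 57.50 - 1.11Q → Q* = 6.0577.

Q* = 6.06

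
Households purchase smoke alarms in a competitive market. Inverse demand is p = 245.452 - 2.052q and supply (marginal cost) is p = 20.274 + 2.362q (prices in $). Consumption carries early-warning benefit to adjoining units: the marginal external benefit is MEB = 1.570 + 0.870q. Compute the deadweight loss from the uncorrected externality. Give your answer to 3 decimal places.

Market equilibrium (private): 20.274 + 2.362q = 245.452 - 2.052q → q_m = 51.0145.
Social marginal benefit = demand + MEB = 247.022 - 1.182q.
Set SMB = MC: 247.022 - 1.182q = 20.274 + 2.362q → q* = 63.9808.
The welfare-loss triangle has base |q_m − q*| and height MEB(q_m) (the vertical gap between SMB and MC is zero at q* and MEB at q_m).
DWL = ½ × 12.9663 × 45.9526 = 297.9176.

DWL = $297.918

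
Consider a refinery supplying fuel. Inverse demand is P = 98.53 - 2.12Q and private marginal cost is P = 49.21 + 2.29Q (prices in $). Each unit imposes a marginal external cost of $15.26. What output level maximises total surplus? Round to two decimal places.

Q* = 7.72

Social marginal cost = private MC + MEC = 64.47 + 2.29Q.
Set SMC = demand: 64.47 + 2.29Q = 98.53 - 2.12Q → Q* = 7.7234.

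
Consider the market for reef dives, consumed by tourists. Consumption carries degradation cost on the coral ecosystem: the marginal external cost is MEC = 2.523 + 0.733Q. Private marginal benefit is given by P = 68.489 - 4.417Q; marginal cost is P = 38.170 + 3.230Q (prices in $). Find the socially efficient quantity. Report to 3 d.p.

Social marginal benefit = demand − MEC = 65.966 - 5.150Q.
Set SMB = MC: 65.966 - 5.150Q = 38.170 + 3.230Q → Q* = 3.3169.

Q* = 3.317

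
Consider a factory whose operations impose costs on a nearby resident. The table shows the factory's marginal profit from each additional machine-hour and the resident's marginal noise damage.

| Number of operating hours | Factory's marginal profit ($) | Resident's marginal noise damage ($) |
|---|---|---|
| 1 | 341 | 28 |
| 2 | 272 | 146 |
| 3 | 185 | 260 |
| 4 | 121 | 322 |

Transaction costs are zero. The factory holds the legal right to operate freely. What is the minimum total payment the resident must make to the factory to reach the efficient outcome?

Left alone the factory would choose level 4 (marginal profit stays positive).
Efficient level: k* = 2 (marginal profit ≥ marginal noise damage through 2).
The resident must at least cover the factory's forgone profit from cutting 4→2: 185 + 121 = 306.

$306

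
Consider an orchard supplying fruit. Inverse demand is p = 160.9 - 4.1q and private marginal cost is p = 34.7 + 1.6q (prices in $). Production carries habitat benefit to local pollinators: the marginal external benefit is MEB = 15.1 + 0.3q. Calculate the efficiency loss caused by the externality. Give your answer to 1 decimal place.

Market equilibrium (private): 34.7 + 1.6q = 160.9 - 4.1q → q_m = 22.1404.
Social marginal cost = private MC − MEB = 19.6 + 1.3q.
Set SMC = demand: 19.6 + 1.3q = 160.9 - 4.1q → q* = 26.1667.
Between q* and q_m the wedge demand − SMC runs linearly from 0 to MEB(q_m), so the loss is a triangle.
DWL = ½ × 4.0263 × 21.7421 = 43.7701.

DWL = $43.8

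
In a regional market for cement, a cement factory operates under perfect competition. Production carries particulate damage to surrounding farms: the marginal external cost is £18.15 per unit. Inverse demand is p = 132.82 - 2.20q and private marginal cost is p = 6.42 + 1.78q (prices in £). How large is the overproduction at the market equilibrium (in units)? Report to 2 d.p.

4.56 units

Market equilibrium (private): 6.42 + 1.78q = 132.82 - 2.20q → q_m = 31.7588.
Social marginal cost = private MC + MEC = 24.57 + 1.78q.
Set SMC = demand: 24.57 + 1.78q = 132.82 - 2.20q → q* = 27.1985.
Gap = |31.7588 − 27.1985| = 4.5603.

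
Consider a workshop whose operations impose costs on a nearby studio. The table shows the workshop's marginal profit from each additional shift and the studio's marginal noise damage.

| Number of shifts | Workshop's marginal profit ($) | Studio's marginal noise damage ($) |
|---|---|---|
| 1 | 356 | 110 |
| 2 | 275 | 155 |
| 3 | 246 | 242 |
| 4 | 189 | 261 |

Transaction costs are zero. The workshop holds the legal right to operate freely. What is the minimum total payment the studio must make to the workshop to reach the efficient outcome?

Left alone the workshop would choose level 4 (marginal profit stays positive).
Efficient level: k* = 3 (marginal profit ≥ marginal noise damage through 3).
The studio must at least cover the workshop's forgone profit from cutting 4→3: 189 = 189.

$189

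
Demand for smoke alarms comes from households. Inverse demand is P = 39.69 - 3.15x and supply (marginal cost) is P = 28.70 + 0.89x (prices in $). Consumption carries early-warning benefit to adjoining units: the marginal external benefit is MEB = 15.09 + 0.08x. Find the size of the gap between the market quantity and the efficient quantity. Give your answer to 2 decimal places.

3.87 units

Market equilibrium (private): 28.70 + 0.89x = 39.69 - 3.15x → x_m = 2.7203.
Social marginal benefit = demand + MEB = 54.78 - 3.07x.
Set SMB = MC: 54.78 - 3.07x = 28.70 + 0.89x → x* = 6.5859.
Gap = |2.7203 − 6.5859| = 3.8656.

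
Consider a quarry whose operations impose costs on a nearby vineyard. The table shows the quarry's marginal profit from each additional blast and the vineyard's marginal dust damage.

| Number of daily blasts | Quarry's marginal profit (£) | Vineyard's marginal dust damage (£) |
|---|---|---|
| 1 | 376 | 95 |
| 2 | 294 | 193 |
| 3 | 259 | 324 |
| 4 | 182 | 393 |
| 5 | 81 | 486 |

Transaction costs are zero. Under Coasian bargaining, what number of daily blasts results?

Bargaining reaches the level where marginal profit last exceeds marginal dust damage.
That holds through level 2 (294 ≥ 193) but not at 3 (259 < 324).

2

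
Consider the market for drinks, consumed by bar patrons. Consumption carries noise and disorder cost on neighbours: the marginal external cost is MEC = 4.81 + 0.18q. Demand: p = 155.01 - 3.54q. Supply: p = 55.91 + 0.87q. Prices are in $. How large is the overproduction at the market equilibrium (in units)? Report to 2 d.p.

Market equilibrium (private): 55.91 + 0.87q = 155.01 - 3.54q → q_m = 22.4717.
Social marginal benefit = demand − MEC = 150.20 - 3.72q.
Set SMB = MC: 150.20 - 3.72q = 55.91 + 0.87q → q* = 20.5425.
Gap = |22.4717 − 20.5425| = 1.9292.

1.93 units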